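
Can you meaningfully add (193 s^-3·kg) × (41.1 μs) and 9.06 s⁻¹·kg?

Work out the base dimensions of each:
  (193 s^-3·kg) × (41.1 μs):  [kg·s⁻³] · [s] = kg·s⁻²
  9.06 s⁻¹·kg:  kg·s⁻¹
kg·s⁻² ≠ kg·s⁻¹, so they cannot be added.

No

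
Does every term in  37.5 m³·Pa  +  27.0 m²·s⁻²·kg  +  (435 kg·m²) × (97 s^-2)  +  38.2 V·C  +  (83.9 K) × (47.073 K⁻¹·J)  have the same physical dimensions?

Expand each in SI base units:
  37.5 m³·Pa:  Pa·m³ = N·m⁻²·m³ = kg·m²·s⁻²
  27.0 m²·s⁻²·kg:  kg·m²·s⁻²
  (435 kg·m²) × (97 s^-2):  [kg·m²] · [s⁻²] = kg·m²·s⁻²
  38.2 V·C:  C·V = s·A·J·C⁻¹ = kg·m²·s⁻²
  (83.9 K) × (47.073 K⁻¹·J):  [K] · [kg·m²·s⁻²·K⁻¹] = kg·m²·s⁻²
Every term reduces to kg·m²·s⁻².

Yes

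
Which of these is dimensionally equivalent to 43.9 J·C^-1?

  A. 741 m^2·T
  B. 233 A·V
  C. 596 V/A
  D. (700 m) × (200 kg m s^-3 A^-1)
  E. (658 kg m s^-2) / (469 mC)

Reference: J·C⁻¹ = N·m·(s·A)⁻¹ = kg·m²·s⁻³·A⁻¹.
Each option:
  A. T·m² = Wb·m⁻²·m² = kg·m²·s⁻²·A⁻¹
  B. V·A = J·C⁻¹·A = kg·m²·s⁻³
  C. V·A⁻¹ = J·C⁻¹·A⁻¹ = kg·m²·s⁻³·A⁻²
  D. [m] · [kg·m·s⁻³·A⁻¹] = kg·m²·s⁻³·A⁻¹  ← same
  E. [kg·m·s⁻²] / [s·A] = kg·m·s⁻³·A⁻¹
Only D. matches kg·m²·s⁻³·A⁻¹.

D.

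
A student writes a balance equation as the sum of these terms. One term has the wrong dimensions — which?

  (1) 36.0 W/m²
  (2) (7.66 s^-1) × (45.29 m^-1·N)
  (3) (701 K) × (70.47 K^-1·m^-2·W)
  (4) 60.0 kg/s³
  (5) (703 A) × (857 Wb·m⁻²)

(5)

Dimensions:
  (1) W·m⁻² = J·s⁻¹·m⁻² = kg·s⁻³
  (2) [s⁻¹] · [kg·s⁻²] = kg·s⁻³
  (3) [K] · [kg·s⁻³·K⁻¹] = kg·s⁻³
  (4) kg·s⁻³
  (5) [A] · [kg·s⁻²·A⁻¹] = kg·s⁻²
All reduce to kg·s⁻³ except (5), which is kg·s⁻².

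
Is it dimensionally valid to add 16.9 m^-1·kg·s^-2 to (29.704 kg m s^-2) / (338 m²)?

Yes

Reduce each to base SI dimensions:
  16.9 m^-1·kg·s^-2:  kg·m⁻¹·s⁻²
  (29.704 kg m s^-2) / (338 m²):  [kg·m·s⁻²] / [m²] = kg·m⁻¹·s⁻²
Both are kg·m⁻¹·s⁻², so they have the same dimensions and can be added.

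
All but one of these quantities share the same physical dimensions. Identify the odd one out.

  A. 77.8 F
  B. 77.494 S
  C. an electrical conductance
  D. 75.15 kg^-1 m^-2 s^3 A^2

A.

Dimensions:
  A. F = C·V⁻¹ = kg⁻¹·m⁻²·s⁴·A²
  B. S = Ω⁻¹ = kg⁻¹·m⁻²·s³·A²
  C. [electrical conductance] = kg⁻¹·m⁻²·s³·A²
  D. kg⁻¹·m⁻²·s³·A²
All reduce to kg⁻¹·m⁻²·s³·A² except A., which is kg⁻¹·m⁻²·s⁴·A².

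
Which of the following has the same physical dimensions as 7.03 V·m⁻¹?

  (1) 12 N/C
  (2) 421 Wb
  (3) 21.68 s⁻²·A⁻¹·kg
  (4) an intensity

Reference: V·m⁻¹ = J·C⁻¹·m⁻¹ = kg·m·s⁻³·A⁻¹.
Each option:
  (1) N·C⁻¹ = kg·m·s⁻²·(s·A)⁻¹ = kg·m·s⁻³·A⁻¹  ← same
  (2) Wb = V·s = kg·m²·s⁻²·A⁻¹
  (3) kg·s⁻²·A⁻¹
  (4) [intensity] = kg·s⁻³
Only (1) matches kg·m·s⁻³·A⁻¹.

(1)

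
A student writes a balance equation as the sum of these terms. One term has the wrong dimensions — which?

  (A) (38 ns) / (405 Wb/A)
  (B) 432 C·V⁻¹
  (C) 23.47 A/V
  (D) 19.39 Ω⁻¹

(B)

In SI base units:
  (A) [s] / [kg·m²·s⁻²·A⁻²] = kg⁻¹·m⁻²·s³·A²
  (B) C·V⁻¹ = s·A·(J·C⁻¹)⁻¹ = kg⁻¹·m⁻²·s⁴·A²
  (C) A·V⁻¹ = A·(J·C⁻¹)⁻¹ = kg⁻¹·m⁻²·s³·A²
  (D) Ω⁻¹ = (V·A⁻¹)⁻¹ = kg⁻¹·m⁻²·s³·A²
All reduce to kg⁻¹·m⁻²·s³·A² except (B), which is kg⁻¹·m⁻²·s⁴·A².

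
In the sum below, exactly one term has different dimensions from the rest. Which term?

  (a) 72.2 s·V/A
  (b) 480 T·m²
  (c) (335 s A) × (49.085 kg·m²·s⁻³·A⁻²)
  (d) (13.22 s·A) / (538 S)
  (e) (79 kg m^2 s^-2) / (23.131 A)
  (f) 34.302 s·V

(a)

Reduce each to base SI dimensions:
  (a) V·s·A⁻¹ = J·C⁻¹·s·A⁻¹ = kg·m²·s⁻²·A⁻²
  (b) T·m² = Wb·m⁻²·m² = kg·m²·s⁻²·A⁻¹
  (c) [s·A] · [kg·m²·s⁻³·A⁻²] = kg·m²·s⁻²·A⁻¹
  (d) [s·A] / [kg⁻¹·m⁻²·s³·A²] = kg·m²·s⁻²·A⁻¹
  (e) [kg·m²·s⁻²] / [A] = kg·m²·s⁻²·A⁻¹
  (f) V·s = J·C⁻¹·s = kg·m²·s⁻²·A⁻¹
All reduce to kg·m²·s⁻²·A⁻¹ except (a), which is kg·m²·s⁻²·A⁻².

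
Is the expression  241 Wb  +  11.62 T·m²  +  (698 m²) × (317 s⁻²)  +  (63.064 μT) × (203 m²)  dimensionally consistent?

In SI base units:
  241 Wb:  Wb = V·s = kg·m²·s⁻²·A⁻¹
  11.62 T·m²:  T·m² = Wb·m⁻²·m² = kg·m²·s⁻²·A⁻¹
  (698 m²) × (317 s⁻²):  [m²] · [s⁻²] = m²·s⁻²
  (63.064 μT) × (203 m²):  [kg·s⁻²·A⁻¹] · [m²] = kg·m²·s⁻²·A⁻¹
The terms do not share a single dimension (kg·m²·s⁻²·A⁻¹ vs m²·s⁻²).

No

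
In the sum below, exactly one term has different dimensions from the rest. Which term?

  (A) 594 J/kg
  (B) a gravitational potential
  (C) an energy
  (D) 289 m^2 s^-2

(C)

Reduce each to base SI dimensions:
  (A) J·kg⁻¹ = N·m·kg⁻¹ = m²·s⁻²
  (B) [gravitational potential] = m²·s⁻²
  (C) [energy] = kg·m²·s⁻²
  (D) m²·s⁻²
All reduce to m²·s⁻² except (C), which is kg·m²·s⁻².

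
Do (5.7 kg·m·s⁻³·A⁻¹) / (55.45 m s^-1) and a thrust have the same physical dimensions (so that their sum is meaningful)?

No

In SI base units:
  (5.7 kg·m·s⁻³·A⁻¹) / (55.45 m s^-1):  [kg·m·s⁻³·A⁻¹] / [m·s⁻¹] = kg·s⁻²·A⁻¹
  a thrust:  [thrust] = kg·m·s⁻²
kg·s⁻²·A⁻¹ ≠ kg·m·s⁻², so they cannot be added.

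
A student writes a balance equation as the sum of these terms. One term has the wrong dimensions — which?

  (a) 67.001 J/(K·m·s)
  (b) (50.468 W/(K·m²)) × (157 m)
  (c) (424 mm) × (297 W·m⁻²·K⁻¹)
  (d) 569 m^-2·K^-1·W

Expand each in SI base units:
  (a) J·s⁻¹·m⁻¹·K⁻¹ = N·m·s⁻¹·m⁻¹·K⁻¹ = kg·m·s⁻³·K⁻¹
  (b) [kg·s⁻³·K⁻¹] · [m] = kg·m·s⁻³·K⁻¹
  (c) [m] · [kg·s⁻³·K⁻¹] = kg·m·s⁻³·K⁻¹
  (d) W·m⁻²·K⁻¹ = J·s⁻¹·m⁻²·K⁻¹ = kg·s⁻³·K⁻¹
All reduce to kg·m·s⁻³·K⁻¹ except (d), which is kg·s⁻³·K⁻¹.

(d)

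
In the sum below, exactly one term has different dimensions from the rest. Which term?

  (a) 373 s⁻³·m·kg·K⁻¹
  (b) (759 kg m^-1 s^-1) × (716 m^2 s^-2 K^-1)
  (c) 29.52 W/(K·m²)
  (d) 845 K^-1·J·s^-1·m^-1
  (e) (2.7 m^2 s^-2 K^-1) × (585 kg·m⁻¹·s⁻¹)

(c)

Dimensions:
  (a) kg·m·s⁻³·K⁻¹
  (b) [kg·m⁻¹·s⁻¹] · [m²·s⁻²·K⁻¹] = kg·m·s⁻³·K⁻¹
  (c) W·m⁻²·K⁻¹ = J·s⁻¹·m⁻²·K⁻¹ = kg·s⁻³·K⁻¹
  (d) J·s⁻¹·m⁻¹·K⁻¹ = N·m·s⁻¹·m⁻¹·K⁻¹ = kg·m·s⁻³·K⁻¹
  (e) [m²·s⁻²·K⁻¹] · [kg·m⁻¹·s⁻¹] = kg·m·s⁻³·K⁻¹
All reduce to kg·m·s⁻³·K⁻¹ except (c), which is kg·s⁻³·K⁻¹.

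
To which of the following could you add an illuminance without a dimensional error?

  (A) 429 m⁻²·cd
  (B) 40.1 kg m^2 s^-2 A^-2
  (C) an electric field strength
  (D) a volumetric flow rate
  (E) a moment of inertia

Reference: [illuminance] = m⁻²·cd.
Each option:
  (A) m⁻²·cd  ← same
  (B) kg·m²·s⁻²·A⁻²
  (C) [electric field strength] = kg·m·s⁻³·A⁻¹
  (D) [volumetric flow rate] = m³·s⁻¹
  (E) [moment of inertia] = kg·m²
Only (A) matches m⁻²·cd.

(A)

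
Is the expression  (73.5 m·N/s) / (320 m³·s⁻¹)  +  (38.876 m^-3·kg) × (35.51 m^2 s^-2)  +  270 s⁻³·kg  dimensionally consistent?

No

Reduce each to base SI dimensions:
  (73.5 m·N/s) / (320 m³·s⁻¹):  [kg·m²·s⁻³] / [m³·s⁻¹] = kg·m⁻¹·s⁻²
  (38.876 m^-3·kg) × (35.51 m^2 s^-2):  [kg·m⁻³] · [m²·s⁻²] = kg·m⁻¹·s⁻²
  270 s⁻³·kg:  kg·s⁻³
The terms do not share a single dimension (kg·m⁻¹·s⁻² vs kg·s⁻³).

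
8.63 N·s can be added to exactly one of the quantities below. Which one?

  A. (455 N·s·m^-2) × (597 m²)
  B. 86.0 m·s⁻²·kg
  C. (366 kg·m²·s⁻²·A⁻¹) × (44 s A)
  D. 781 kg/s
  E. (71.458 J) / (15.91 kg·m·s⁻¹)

Reference: N·s = kg·m·s⁻²·s = kg·m·s⁻¹.
Each option:
  A. [kg·m⁻¹·s⁻¹] · [m²] = kg·m·s⁻¹  ← same
  B. kg·m·s⁻²
  C. [kg·m²·s⁻²·A⁻¹] · [s·A] = kg·m²·s⁻¹
  D. kg·s⁻¹
  E. [kg·m²·s⁻²] / [kg·m·s⁻¹] = m·s⁻¹
Only A. matches kg·m·s⁻¹.

A.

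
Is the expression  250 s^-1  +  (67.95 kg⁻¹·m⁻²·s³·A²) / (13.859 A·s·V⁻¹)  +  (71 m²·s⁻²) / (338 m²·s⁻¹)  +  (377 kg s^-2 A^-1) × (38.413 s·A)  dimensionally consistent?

Work out the base dimensions of each:
  250 s^-1:  s⁻¹
  (67.95 kg⁻¹·m⁻²·s³·A²) / (13.859 A·s·V⁻¹):  [kg⁻¹·m⁻²·s³·A²] / [kg⁻¹·m⁻²·s⁴·A²] = s⁻¹
  (71 m²·s⁻²) / (338 m²·s⁻¹):  [m²·s⁻²] / [m²·s⁻¹] = s⁻¹
  (377 kg s^-2 A^-1) × (38.413 s·A):  [kg·s⁻²·A⁻¹] · [s·A] = kg·s⁻¹
The terms do not share a single dimension (kg·s⁻¹ vs s⁻¹).

No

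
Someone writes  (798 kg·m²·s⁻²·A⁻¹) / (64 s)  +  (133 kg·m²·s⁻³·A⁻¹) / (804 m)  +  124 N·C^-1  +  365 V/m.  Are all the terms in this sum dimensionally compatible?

Expand each in SI base units:
  (798 kg·m²·s⁻²·A⁻¹) / (64 s):  [kg·m²·s⁻²·A⁻¹] / [s] = kg·m²·s⁻³·A⁻¹
  (133 kg·m²·s⁻³·A⁻¹) / (804 m):  [kg·m²·s⁻³·A⁻¹] / [m] = kg·m·s⁻³·A⁻¹
  124 N·C^-1:  N·C⁻¹ = kg·m·s⁻²·(s·A)⁻¹ = kg·m·s⁻³·A⁻¹
  365 V/m:  V·m⁻¹ = J·C⁻¹·m⁻¹ = kg·m·s⁻³·A⁻¹
The terms do not share a single dimension (kg·m²·s⁻³·A⁻¹ vs kg·m·s⁻³·A⁻¹).

No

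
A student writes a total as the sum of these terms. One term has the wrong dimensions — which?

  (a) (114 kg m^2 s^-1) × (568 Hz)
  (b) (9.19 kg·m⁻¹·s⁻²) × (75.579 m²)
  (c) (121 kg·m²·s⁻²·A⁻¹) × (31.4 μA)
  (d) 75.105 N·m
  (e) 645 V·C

(b)

Reduce each to base SI dimensions:
  (a) [kg·m²·s⁻¹] · [s⁻¹] = kg·m²·s⁻²
  (b) [kg·m⁻¹·s⁻²] · [m²] = kg·m·s⁻²
  (c) [kg·m²·s⁻²·A⁻¹] · [A] = kg·m²·s⁻²
  (d) N·m = kg·m·s⁻²·m = kg·m²·s⁻²
  (e) C·V = s·A·J·C⁻¹ = kg·m²·s⁻²
All reduce to kg·m²·s⁻² except (b), which is kg·m·s⁻².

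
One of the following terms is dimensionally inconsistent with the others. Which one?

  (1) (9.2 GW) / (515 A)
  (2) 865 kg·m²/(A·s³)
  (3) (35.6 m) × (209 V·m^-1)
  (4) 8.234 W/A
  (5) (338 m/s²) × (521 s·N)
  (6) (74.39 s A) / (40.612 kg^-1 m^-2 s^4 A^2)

Work out the base dimensions of each:
  (1) [kg·m²·s⁻³] / [A] = kg·m²·s⁻³·A⁻¹
  (2) kg·m²·s⁻³·A⁻¹
  (3) [m] · [kg·m·s⁻³·A⁻¹] = kg·m²·s⁻³·A⁻¹
  (4) W·A⁻¹ = J·s⁻¹·A⁻¹ = kg·m²·s⁻³·A⁻¹
  (5) [m·s⁻²] · [kg·m·s⁻¹] = kg·m²·s⁻³
  (6) [s·A] / [kg⁻¹·m⁻²·s⁴·A²] = kg·m²·s⁻³·A⁻¹
All reduce to kg·m²·s⁻³·A⁻¹ except (5), which is kg·m²·s⁻³.

(5)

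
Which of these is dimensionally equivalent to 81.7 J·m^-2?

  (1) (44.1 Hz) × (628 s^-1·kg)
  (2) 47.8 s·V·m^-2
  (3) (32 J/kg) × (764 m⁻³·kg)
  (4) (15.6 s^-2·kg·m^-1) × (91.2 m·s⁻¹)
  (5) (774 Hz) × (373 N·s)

(1)

Reference: J·m⁻² = N·m·m⁻² = kg·s⁻².
Each option:
  (1) [s⁻¹] · [kg·s⁻¹] = kg·s⁻²  ← same
  (2) V·s·m⁻² = J·C⁻¹·s·m⁻² = kg·s⁻²·A⁻¹
  (3) [m²·s⁻²] · [kg·m⁻³] = kg·m⁻¹·s⁻²
  (4) [kg·m⁻¹·s⁻²] · [m·s⁻¹] = kg·s⁻³
  (5) [s⁻¹] · [kg·m·s⁻¹] = kg·m·s⁻²
Only (1) matches kg·s⁻².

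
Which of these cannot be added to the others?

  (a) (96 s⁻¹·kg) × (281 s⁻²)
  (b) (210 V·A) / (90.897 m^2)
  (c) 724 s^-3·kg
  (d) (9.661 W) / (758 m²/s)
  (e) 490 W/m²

In SI base units:
  (a) [kg·s⁻¹] · [s⁻²] = kg·s⁻³
  (b) [kg·m²·s⁻³] / [m²] = kg·s⁻³
  (c) kg·s⁻³
  (d) [kg·m²·s⁻³] / [m²·s⁻¹] = kg·s⁻²
  (e) W·m⁻² = J·s⁻¹·m⁻² = kg·s⁻³
All reduce to kg·s⁻³ except (d), which is kg·s⁻².

(d)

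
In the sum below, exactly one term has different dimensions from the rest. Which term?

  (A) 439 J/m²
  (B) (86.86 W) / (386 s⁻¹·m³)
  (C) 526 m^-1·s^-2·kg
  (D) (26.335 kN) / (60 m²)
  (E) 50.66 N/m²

In SI base units:
  (A) J·m⁻² = N·m·m⁻² = kg·s⁻²
  (B) [kg·m²·s⁻³] / [m³·s⁻¹] = kg·m⁻¹·s⁻²
  (C) kg·m⁻¹·s⁻²
  (D) [kg·m·s⁻²] / [m²] = kg·m⁻¹·s⁻²
  (E) N·m⁻² = kg·m·s⁻²·m⁻² = kg·m⁻¹·s⁻²
All reduce to kg·m⁻¹·s⁻² except (A), which is kg·s⁻².

(A)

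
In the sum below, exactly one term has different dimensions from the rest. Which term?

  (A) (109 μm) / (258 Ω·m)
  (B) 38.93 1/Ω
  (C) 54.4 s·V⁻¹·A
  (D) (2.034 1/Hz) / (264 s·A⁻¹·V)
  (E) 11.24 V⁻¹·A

(C)

Reduce each to base SI dimensions:
  (A) [m] / [kg·m³·s⁻³·A⁻²] = kg⁻¹·m⁻²·s³·A²
  (B) Ω⁻¹ = (V·A⁻¹)⁻¹ = kg⁻¹·m⁻²·s³·A²
  (C) A·s·V⁻¹ = A·s·(J·C⁻¹)⁻¹ = kg⁻¹·m⁻²·s⁴·A²
  (D) [s] / [kg·m²·s⁻²·A⁻²] = kg⁻¹·m⁻²·s³·A²
  (E) A·V⁻¹ = A·(J·C⁻¹)⁻¹ = kg⁻¹·m⁻²·s³·A²
All reduce to kg⁻¹·m⁻²·s³·A² except (C), which is kg⁻¹·m⁻²·s⁴·A².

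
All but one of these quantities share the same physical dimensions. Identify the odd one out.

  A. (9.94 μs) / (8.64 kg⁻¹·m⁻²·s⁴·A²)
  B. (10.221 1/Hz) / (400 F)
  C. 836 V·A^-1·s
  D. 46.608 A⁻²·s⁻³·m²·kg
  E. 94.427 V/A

Dimensions:
  A. [s] / [kg⁻¹·m⁻²·s⁴·A²] = kg·m²·s⁻³·A⁻²
  B. [s] / [kg⁻¹·m⁻²·s⁴·A²] = kg·m²·s⁻³·A⁻²
  C. V·s·A⁻¹ = J·C⁻¹·s·A⁻¹ = kg·m²·s⁻²·A⁻²
  D. kg·m²·s⁻³·A⁻²
  E. V·A⁻¹ = J·C⁻¹·A⁻¹ = kg·m²·s⁻³·A⁻²
All reduce to kg·m²·s⁻³·A⁻² except C., which is kg·m²·s⁻²·A⁻².

C.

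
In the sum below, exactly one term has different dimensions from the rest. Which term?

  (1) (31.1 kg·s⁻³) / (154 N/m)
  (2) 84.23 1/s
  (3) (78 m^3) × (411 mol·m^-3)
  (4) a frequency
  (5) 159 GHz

Work out the base dimensions of each:
  (1) [kg·s⁻³] / [kg·s⁻²] = s⁻¹
  (2) s⁻¹
  (3) [m³] · [m⁻³·mol] = mol
  (4) [frequency] = s⁻¹
  (5) Hz = s⁻¹
All reduce to s⁻¹ except (3), which is mol.

(3)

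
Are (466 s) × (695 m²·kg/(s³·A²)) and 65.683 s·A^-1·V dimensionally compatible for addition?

Yes

Dimensions:
  (466 s) × (695 m²·kg/(s³·A²)):  [s] · [kg·m²·s⁻³·A⁻²] = kg·m²·s⁻²·A⁻²
  65.683 s·A^-1·V:  V·s·A⁻¹ = J·C⁻¹·s·A⁻¹ = kg·m²·s⁻²·A⁻²
Both are kg·m²·s⁻²·A⁻², so they have the same dimensions and can be added.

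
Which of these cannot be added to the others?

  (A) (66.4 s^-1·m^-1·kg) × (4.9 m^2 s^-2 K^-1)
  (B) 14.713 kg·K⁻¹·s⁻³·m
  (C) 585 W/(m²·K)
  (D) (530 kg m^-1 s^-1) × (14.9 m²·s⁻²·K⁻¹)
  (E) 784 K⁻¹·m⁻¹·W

Reduce each to base SI dimensions:
  (A) [kg·m⁻¹·s⁻¹] · [m²·s⁻²·K⁻¹] = kg·m·s⁻³·K⁻¹
  (B) kg·m·s⁻³·K⁻¹
  (C) W·m⁻²·K⁻¹ = J·s⁻¹·m⁻²·K⁻¹ = kg·s⁻³·K⁻¹
  (D) [kg·m⁻¹·s⁻¹] · [m²·s⁻²·K⁻¹] = kg·m·s⁻³·K⁻¹
  (E) W·m⁻¹·K⁻¹ = J·s⁻¹·m⁻¹·K⁻¹ = kg·m·s⁻³·K⁻¹
All reduce to kg·m·s⁻³·K⁻¹ except (C), which is kg·s⁻³·K⁻¹.

(C)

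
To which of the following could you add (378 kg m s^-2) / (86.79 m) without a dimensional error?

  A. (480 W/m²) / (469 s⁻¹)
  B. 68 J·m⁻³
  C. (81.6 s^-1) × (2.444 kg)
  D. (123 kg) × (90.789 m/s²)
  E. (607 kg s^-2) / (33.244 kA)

A.

Reference: [kg·m·s⁻²] / [m] = kg·s⁻².
Each option:
  A. [kg·s⁻³] / [s⁻¹] = kg·s⁻²  ← same
  B. J·m⁻³ = N·m·m⁻³ = kg·m⁻¹·s⁻²
  C. [s⁻¹] · [kg] = kg·s⁻¹
  D. [kg] · [m·s⁻²] = kg·m·s⁻²
  E. [kg·s⁻²] / [A] = kg·s⁻²·A⁻¹
Only A. matches kg·s⁻².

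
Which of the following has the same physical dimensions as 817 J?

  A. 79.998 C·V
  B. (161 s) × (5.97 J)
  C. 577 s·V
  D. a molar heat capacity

A.

Reference: J = N·m = kg·m²·s⁻².
Each option:
  A. C·V = s·A·J·C⁻¹ = kg·m²·s⁻²  ← same
  B. [s] · [kg·m²·s⁻²] = kg·m²·s⁻¹
  C. V·s = J·C⁻¹·s = kg·m²·s⁻²·A⁻¹
  D. [molar heat capacity] = kg·m²·s⁻²·K⁻¹·mol⁻¹
Only A. matches kg·m²·s⁻².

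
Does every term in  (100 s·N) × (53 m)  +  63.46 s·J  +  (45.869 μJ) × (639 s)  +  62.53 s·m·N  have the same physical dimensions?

Reduce each to base SI dimensions:
  (100 s·N) × (53 m):  [kg·m·s⁻¹] · [m] = kg·m²·s⁻¹
  63.46 s·J:  J·s = N·m·s = kg·m²·s⁻¹
  (45.869 μJ) × (639 s):  [kg·m²·s⁻²] · [s] = kg·m²·s⁻¹
  62.53 s·m·N:  N·m·s = kg·m·s⁻²·m·s = kg·m²·s⁻¹
Every term reduces to kg·m²·s⁻¹.

Yes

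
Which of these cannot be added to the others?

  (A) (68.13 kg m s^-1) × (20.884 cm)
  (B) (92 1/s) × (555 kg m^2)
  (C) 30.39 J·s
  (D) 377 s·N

(D)

In SI base units:
  (A) [kg·m·s⁻¹] · [m] = kg·m²·s⁻¹
  (B) [s⁻¹] · [kg·m²] = kg·m²·s⁻¹
  (C) J·s = N·m·s = kg·m²·s⁻¹
  (D) N·s = kg·m·s⁻²·s = kg·m·s⁻¹
All reduce to kg·m²·s⁻¹ except (D), which is kg·m·s⁻¹.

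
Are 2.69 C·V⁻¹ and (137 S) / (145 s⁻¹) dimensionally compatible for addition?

In SI base units:
  2.69 C·V⁻¹:  C·V⁻¹ = s·A·(J·C⁻¹)⁻¹ = kg⁻¹·m⁻²·s⁴·A²
  (137 S) / (145 s⁻¹):  [kg⁻¹·m⁻²·s³·A²] / [s⁻¹] = kg⁻¹·m⁻²·s⁴·A²
Both are kg⁻¹·m⁻²·s⁴·A², so they have the same dimensions and can be added.

Yes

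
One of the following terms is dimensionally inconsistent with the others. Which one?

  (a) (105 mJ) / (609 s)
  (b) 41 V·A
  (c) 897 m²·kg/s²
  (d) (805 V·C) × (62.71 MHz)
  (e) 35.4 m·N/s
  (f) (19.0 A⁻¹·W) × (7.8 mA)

(c)

Reduce each to base SI dimensions:
  (a) [kg·m²·s⁻²] / [s] = kg·m²·s⁻³
  (b) V·A = J·C⁻¹·A = kg·m²·s⁻³
  (c) kg·m²·s⁻²
  (d) [kg·m²·s⁻²] · [s⁻¹] = kg·m²·s⁻³
  (e) N·m·s⁻¹ = kg·m·s⁻²·m·s⁻¹ = kg·m²·s⁻³
  (f) [kg·m²·s⁻³·A⁻¹] · [A] = kg·m²·s⁻³
All reduce to kg·m²·s⁻³ except (c), which is kg·m²·s⁻².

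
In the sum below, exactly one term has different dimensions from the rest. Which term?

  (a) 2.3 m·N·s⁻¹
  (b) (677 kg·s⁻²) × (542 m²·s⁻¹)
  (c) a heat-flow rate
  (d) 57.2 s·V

Expand each in SI base units:
  (a) N·m·s⁻¹ = kg·m·s⁻²·m·s⁻¹ = kg·m²·s⁻³
  (b) [kg·s⁻²] · [m²·s⁻¹] = kg·m²·s⁻³
  (c) [heat-flow rate] = kg·m²·s⁻³
  (d) V·s = J·C⁻¹·s = kg·m²·s⁻²·A⁻¹
All reduce to kg·m²·s⁻³ except (d), which is kg·m²·s⁻²·A⁻¹.

(d)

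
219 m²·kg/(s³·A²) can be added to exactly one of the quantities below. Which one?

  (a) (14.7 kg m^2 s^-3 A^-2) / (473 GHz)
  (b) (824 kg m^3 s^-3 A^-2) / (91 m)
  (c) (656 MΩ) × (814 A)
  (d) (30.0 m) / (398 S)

(b)

Reference: kg·m²·s⁻³·A⁻².
Each option:
  (a) [kg·m²·s⁻³·A⁻²] / [s⁻¹] = kg·m²·s⁻²·A⁻²
  (b) [kg·m³·s⁻³·A⁻²] / [m] = kg·m²·s⁻³·A⁻²  ← same
  (c) [kg·m²·s⁻³·A⁻²] · [A] = kg·m²·s⁻³·A⁻¹
  (d) [m] / [kg⁻¹·m⁻²·s³·A²] = kg·m³·s⁻³·A⁻²
Only (b) matches kg·m²·s⁻³·A⁻².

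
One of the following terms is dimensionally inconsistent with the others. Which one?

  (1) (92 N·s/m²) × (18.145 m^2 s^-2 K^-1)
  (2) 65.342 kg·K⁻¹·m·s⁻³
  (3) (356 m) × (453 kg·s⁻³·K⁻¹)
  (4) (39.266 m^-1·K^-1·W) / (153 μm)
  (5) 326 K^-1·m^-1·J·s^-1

Reduce each to base SI dimensions:
  (1) [kg·m⁻¹·s⁻¹] · [m²·s⁻²·K⁻¹] = kg·m·s⁻³·K⁻¹
  (2) kg·m·s⁻³·K⁻¹
  (3) [m] · [kg·s⁻³·K⁻¹] = kg·m·s⁻³·K⁻¹
  (4) [kg·m·s⁻³·K⁻¹] / [m] = kg·s⁻³·K⁻¹
  (5) J·s⁻¹·m⁻¹·K⁻¹ = N·m·s⁻¹·m⁻¹·K⁻¹ = kg·m·s⁻³·K⁻¹
All reduce to kg·m·s⁻³·K⁻¹ except (4), which is kg·s⁻³·K⁻¹.

(4)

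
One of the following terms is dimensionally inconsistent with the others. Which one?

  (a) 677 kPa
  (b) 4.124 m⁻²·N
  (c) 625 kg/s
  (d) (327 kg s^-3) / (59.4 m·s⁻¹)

(c)

Expand each in SI base units:
  (a) Pa = N·m⁻² = kg·m⁻¹·s⁻²
  (b) N·m⁻² = kg·m·s⁻²·m⁻² = kg·m⁻¹·s⁻²
  (c) kg·s⁻¹
  (d) [kg·s⁻³] / [m·s⁻¹] = kg·m⁻¹·s⁻²
All reduce to kg·m⁻¹·s⁻² except (c), which is kg·s⁻¹.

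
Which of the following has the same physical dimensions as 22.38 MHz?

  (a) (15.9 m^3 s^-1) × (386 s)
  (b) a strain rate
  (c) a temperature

Reference: Hz = s⁻¹.
Each option:
  (a) [m³·s⁻¹] · [s] = m³
  (b) [strain rate] = s⁻¹  ← same
  (c) [temperature] = K
Only (b) matches s⁻¹.

(b)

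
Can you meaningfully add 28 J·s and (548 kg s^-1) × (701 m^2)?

Work out the base dimensions of each:
  28 J·s:  J·s = N·m·s = kg·m²·s⁻¹
  (548 kg s^-1) × (701 m^2):  [kg·s⁻¹] · [m²] = kg·m²·s⁻¹
Both are kg·m²·s⁻¹, so they have the same dimensions and can be added.

Yes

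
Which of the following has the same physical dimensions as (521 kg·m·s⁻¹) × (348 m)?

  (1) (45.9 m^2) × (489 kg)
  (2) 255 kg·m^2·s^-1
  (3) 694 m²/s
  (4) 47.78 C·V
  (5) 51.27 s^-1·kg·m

Reference: [kg·m·s⁻¹] · [m] = kg·m²·s⁻¹.
Each option:
  (1) [m²] · [kg] = kg·m²
  (2) kg·m²·s⁻¹  ← same
  (3) m²·s⁻¹
  (4) C·V = s·A·J·C⁻¹ = kg·m²·s⁻²
  (5) kg·m·s⁻¹
Only (2) matches kg·m²·s⁻¹.

(2)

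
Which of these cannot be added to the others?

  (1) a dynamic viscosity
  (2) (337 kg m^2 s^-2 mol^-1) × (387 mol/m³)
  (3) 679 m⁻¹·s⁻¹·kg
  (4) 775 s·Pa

Work out the base dimensions of each:
  (1) [dynamic viscosity] = kg·m⁻¹·s⁻¹
  (2) [kg·m²·s⁻²·mol⁻¹] · [m⁻³·mol] = kg·m⁻¹·s⁻²
  (3) kg·m⁻¹·s⁻¹
  (4) Pa·s = N·m⁻²·s = kg·m⁻¹·s⁻¹
All reduce to kg·m⁻¹·s⁻¹ except (2), which is kg·m⁻¹·s⁻².

(2)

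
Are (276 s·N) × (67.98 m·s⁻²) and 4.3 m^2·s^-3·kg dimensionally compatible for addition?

Yes

Dimensions:
  (276 s·N) × (67.98 m·s⁻²):  [kg·m·s⁻¹] · [m·s⁻²] = kg·m²·s⁻³
  4.3 m^2·s^-3·kg:  kg·m²·s⁻³
Both are kg·m²·s⁻³, so they have the same dimensions and can be added.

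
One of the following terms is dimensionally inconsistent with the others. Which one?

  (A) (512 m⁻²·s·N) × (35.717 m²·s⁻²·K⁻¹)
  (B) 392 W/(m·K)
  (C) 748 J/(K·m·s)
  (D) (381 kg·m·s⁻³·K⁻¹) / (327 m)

Expand each in SI base units:
  (A) [kg·m⁻¹·s⁻¹] · [m²·s⁻²·K⁻¹] = kg·m·s⁻³·K⁻¹
  (B) W·m⁻¹·K⁻¹ = J·s⁻¹·m⁻¹·K⁻¹ = kg·m·s⁻³·K⁻¹
  (C) J·s⁻¹·m⁻¹·K⁻¹ = N·m·s⁻¹·m⁻¹·K⁻¹ = kg·m·s⁻³·K⁻¹
  (D) [kg·m·s⁻³·K⁻¹] / [m] = kg·s⁻³·K⁻¹
All reduce to kg·m·s⁻³·K⁻¹ except (D), which is kg·s⁻³·K⁻¹.

(D)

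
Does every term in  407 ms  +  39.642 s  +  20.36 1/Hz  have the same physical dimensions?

Expand each in SI base units:
  407 ms:  s
  39.642 s:  s
  20.36 1/Hz:  Hz⁻¹ = (s⁻¹)⁻¹ = s
Every term reduces to s.

Yes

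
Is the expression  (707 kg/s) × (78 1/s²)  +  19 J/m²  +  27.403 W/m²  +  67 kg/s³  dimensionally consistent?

No

Reduce each to base SI dimensions:
  (707 kg/s) × (78 1/s²):  [kg·s⁻¹] · [s⁻²] = kg·s⁻³
  19 J/m²:  J·m⁻² = N·m·m⁻² = kg·s⁻²
  27.403 W/m²:  W·m⁻² = J·s⁻¹·m⁻² = kg·s⁻³
  67 kg/s³:  kg·s⁻³
The terms do not share a single dimension (kg·s⁻² vs kg·s⁻³).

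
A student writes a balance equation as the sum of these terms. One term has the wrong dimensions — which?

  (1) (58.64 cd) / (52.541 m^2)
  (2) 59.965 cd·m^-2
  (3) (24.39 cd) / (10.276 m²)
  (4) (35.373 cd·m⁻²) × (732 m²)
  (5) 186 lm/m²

(4)

Expand each in SI base units:
  (1) [cd] / [m²] = m⁻²·cd
  (2) cd·m⁻² = m⁻²·cd
  (3) [cd] / [m²] = m⁻²·cd
  (4) [m⁻²·cd] · [m²] = cd
  (5) lm·m⁻² = cd·m⁻² = m⁻²·cd
All reduce to m⁻²·cd except (4), which is cd.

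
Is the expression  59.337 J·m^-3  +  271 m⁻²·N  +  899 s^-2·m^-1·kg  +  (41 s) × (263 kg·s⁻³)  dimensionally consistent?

Reduce each to base SI dimensions:
  59.337 J·m^-3:  J·m⁻³ = N·m·m⁻³ = kg·m⁻¹·s⁻²
  271 m⁻²·N:  N·m⁻² = kg·m·s⁻²·m⁻² = kg·m⁻¹·s⁻²
  899 s^-2·m^-1·kg:  kg·m⁻¹·s⁻²
  (41 s) × (263 kg·s⁻³):  [s] · [kg·s⁻³] = kg·s⁻²
The terms do not share a single dimension (kg·m⁻¹·s⁻² vs kg·s⁻²).

No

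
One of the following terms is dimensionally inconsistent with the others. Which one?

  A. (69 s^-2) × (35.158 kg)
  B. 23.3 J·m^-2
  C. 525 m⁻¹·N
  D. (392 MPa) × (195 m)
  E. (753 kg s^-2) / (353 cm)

Reduce each to base SI dimensions:
  A. [s⁻²] · [kg] = kg·s⁻²
  B. J·m⁻² = N·m·m⁻² = kg·s⁻²
  C. N·m⁻¹ = kg·m·s⁻²·m⁻¹ = kg·s⁻²
  D. [kg·m⁻¹·s⁻²] · [m] = kg·s⁻²
  E. [kg·s⁻²] / [m] = kg·m⁻¹·s⁻²
All reduce to kg·s⁻² except E., which is kg·m⁻¹·s⁻².

E.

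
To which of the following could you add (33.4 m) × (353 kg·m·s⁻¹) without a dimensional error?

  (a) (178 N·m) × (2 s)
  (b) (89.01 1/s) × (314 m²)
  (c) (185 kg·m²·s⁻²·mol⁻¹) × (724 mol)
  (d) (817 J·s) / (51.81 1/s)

(a)

Reference: [m] · [kg·m·s⁻¹] = kg·m²·s⁻¹.
Each option:
  (a) [kg·m²·s⁻²] · [s] = kg·m²·s⁻¹  ← same
  (b) [s⁻¹] · [m²] = m²·s⁻¹
  (c) [kg·m²·s⁻²·mol⁻¹] · [mol] = kg·m²·s⁻²
  (d) [kg·m²·s⁻¹] / [s⁻¹] = kg·m²
Only (a) matches kg·m²·s⁻¹.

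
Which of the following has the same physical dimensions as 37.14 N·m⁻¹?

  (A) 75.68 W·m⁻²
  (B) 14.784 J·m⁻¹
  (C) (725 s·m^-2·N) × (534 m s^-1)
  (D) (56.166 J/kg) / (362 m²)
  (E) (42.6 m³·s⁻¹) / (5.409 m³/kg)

Reference: N·m⁻¹ = kg·m·s⁻²·m⁻¹ = kg·s⁻².
Each option:
  (A) W·m⁻² = J·s⁻¹·m⁻² = kg·s⁻³
  (B) J·m⁻¹ = N·m·m⁻¹ = kg·m·s⁻²
  (C) [kg·m⁻¹·s⁻¹] · [m·s⁻¹] = kg·s⁻²  ← same
  (D) [m²·s⁻²] / [m²] = s⁻²
  (E) [m³·s⁻¹] / [kg⁻¹·m³] = kg·s⁻¹
Only (C) matches kg·s⁻².

(C)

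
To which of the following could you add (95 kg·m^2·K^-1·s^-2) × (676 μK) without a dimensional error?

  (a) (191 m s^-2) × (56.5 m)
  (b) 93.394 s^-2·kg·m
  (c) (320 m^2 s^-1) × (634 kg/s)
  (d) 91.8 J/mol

Reference: [kg·m²·s⁻²·K⁻¹] · [K] = kg·m²·s⁻².
Each option:
  (a) [m·s⁻²] · [m] = m²·s⁻²
  (b) kg·m·s⁻²
  (c) [m²·s⁻¹] · [kg·s⁻¹] = kg·m²·s⁻²  ← same
  (d) J·mol⁻¹ = N·m·mol⁻¹ = kg·m²·s⁻²·mol⁻¹
Only (c) matches kg·m²·s⁻².

(c)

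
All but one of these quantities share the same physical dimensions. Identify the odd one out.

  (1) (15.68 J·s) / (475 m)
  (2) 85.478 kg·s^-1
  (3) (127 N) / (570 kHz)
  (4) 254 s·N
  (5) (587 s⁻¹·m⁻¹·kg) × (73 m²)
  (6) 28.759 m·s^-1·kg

(2)

In SI base units:
  (1) [kg·m²·s⁻¹] / [m] = kg·m·s⁻¹
  (2) kg·s⁻¹
  (3) [kg·m·s⁻²] / [s⁻¹] = kg·m·s⁻¹
  (4) N·s = kg·m·s⁻²·s = kg·m·s⁻¹
  (5) [kg·m⁻¹·s⁻¹] · [m²] = kg·m·s⁻¹
  (6) kg·m·s⁻¹
All reduce to kg·m·s⁻¹ except (2), which is kg·s⁻¹.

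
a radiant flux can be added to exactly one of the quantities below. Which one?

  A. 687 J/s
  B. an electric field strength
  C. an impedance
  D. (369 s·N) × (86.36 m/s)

A.

Reference: [radiant flux] = kg·m²·s⁻³.
Each option:
  A. J·s⁻¹ = N·m·s⁻¹ = kg·m²·s⁻³  ← same
  B. [electric field strength] = kg·m·s⁻³·A⁻¹
  C. [impedance] = kg·m²·s⁻³·A⁻²
  D. [kg·m·s⁻¹] · [m·s⁻¹] = kg·m²·s⁻²
Only A. matches kg·m²·s⁻³.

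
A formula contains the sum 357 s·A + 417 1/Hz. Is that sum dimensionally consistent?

No

Reduce each to base SI dimensions:
  357 s·A:  A·s = s·A
  417 1/Hz:  Hz⁻¹ = (s⁻¹)⁻¹ = s
s·A ≠ s, so they cannot be added.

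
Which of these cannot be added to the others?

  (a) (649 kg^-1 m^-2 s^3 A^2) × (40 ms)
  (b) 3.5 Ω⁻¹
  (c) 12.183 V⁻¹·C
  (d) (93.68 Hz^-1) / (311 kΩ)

Work out the base dimensions of each:
  (a) [kg⁻¹·m⁻²·s³·A²] · [s] = kg⁻¹·m⁻²·s⁴·A²
  (b) Ω⁻¹ = (V·A⁻¹)⁻¹ = kg⁻¹·m⁻²·s³·A²
  (c) C·V⁻¹ = s·A·(J·C⁻¹)⁻¹ = kg⁻¹·m⁻²·s⁴·A²
  (d) [s] / [kg·m²·s⁻³·A⁻²] = kg⁻¹·m⁻²·s⁴·A²
All reduce to kg⁻¹·m⁻²·s⁴·A² except (b), which is kg⁻¹·m⁻²·s³·A².

(b)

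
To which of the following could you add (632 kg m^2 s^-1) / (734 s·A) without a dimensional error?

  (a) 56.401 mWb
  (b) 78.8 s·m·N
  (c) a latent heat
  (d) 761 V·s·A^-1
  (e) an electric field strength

(a)

Reference: [kg·m²·s⁻¹] / [s·A] = kg·m²·s⁻²·A⁻¹.
Each option:
  (a) Wb = V·s = kg·m²·s⁻²·A⁻¹  ← same
  (b) N·m·s = kg·m·s⁻²·m·s = kg·m²·s⁻¹
  (c) [latent heat] = m²·s⁻²
  (d) V·s·A⁻¹ = J·C⁻¹·s·A⁻¹ = kg·m²·s⁻²·A⁻²
  (e) [electric field strength] = kg·m·s⁻³·A⁻¹
Only (a) matches kg·m²·s⁻²·A⁻¹.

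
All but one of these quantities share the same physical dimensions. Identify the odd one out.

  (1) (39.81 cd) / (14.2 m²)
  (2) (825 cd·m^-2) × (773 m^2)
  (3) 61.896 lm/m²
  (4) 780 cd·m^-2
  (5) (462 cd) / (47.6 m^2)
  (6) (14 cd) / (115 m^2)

Work out the base dimensions of each:
  (1) [cd] / [m²] = m⁻²·cd
  (2) [m⁻²·cd] · [m²] = cd
  (3) lm·m⁻² = cd·m⁻² = m⁻²·cd
  (4) cd·m⁻² = m⁻²·cd
  (5) [cd] / [m²] = m⁻²·cd
  (6) [cd] / [m²] = m⁻²·cd
All reduce to m⁻²·cd except (2), which is cd.

(2)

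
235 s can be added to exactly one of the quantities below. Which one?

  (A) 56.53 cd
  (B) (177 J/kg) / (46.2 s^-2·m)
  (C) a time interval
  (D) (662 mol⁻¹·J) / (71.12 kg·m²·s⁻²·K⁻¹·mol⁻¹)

(C)

Reference: s.
Each option:
  (A) cd
  (B) [m²·s⁻²] / [m·s⁻²] = m
  (C) [time interval] = s  ← same
  (D) [kg·m²·s⁻²·mol⁻¹] / [kg·m²·s⁻²·K⁻¹·mol⁻¹] = K
Only (C) matches s.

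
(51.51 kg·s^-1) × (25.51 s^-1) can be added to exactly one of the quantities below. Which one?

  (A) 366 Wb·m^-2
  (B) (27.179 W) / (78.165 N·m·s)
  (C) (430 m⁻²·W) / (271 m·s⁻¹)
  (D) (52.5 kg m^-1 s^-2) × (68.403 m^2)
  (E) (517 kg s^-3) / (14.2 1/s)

Reference: [kg·s⁻¹] · [s⁻¹] = kg·s⁻².
Each option:
  (A) Wb·m⁻² = V·s·m⁻² = kg·s⁻²·A⁻¹
  (B) [kg·m²·s⁻³] / [kg·m²·s⁻¹] = s⁻²
  (C) [kg·s⁻³] / [m·s⁻¹] = kg·m⁻¹·s⁻²
  (D) [kg·m⁻¹·s⁻²] · [m²] = kg·m·s⁻²
  (E) [kg·s⁻³] / [s⁻¹] = kg·s⁻²  ← same
Only (E) matches kg·s⁻².

(E)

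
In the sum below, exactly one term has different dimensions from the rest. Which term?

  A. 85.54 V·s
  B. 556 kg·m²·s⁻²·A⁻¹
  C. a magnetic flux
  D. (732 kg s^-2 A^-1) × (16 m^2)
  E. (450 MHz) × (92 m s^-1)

E.

Dimensions:
  A. V·s = J·C⁻¹·s = kg·m²·s⁻²·A⁻¹
  B. kg·m²·s⁻²·A⁻¹
  C. [magnetic flux] = kg·m²·s⁻²·A⁻¹
  D. [kg·s⁻²·A⁻¹] · [m²] = kg·m²·s⁻²·A⁻¹
  E. [s⁻¹] · [m·s⁻¹] = m·s⁻²
All reduce to kg·m²·s⁻²·A⁻¹ except E., which is m·s⁻².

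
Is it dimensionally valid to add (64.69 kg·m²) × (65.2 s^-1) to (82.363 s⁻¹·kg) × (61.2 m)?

No

Work out the base dimensions of each:
  (64.69 kg·m²) × (65.2 s^-1):  [kg·m²] · [s⁻¹] = kg·m²·s⁻¹
  (82.363 s⁻¹·kg) × (61.2 m):  [kg·s⁻¹] · [m] = kg·m·s⁻¹
kg·m²·s⁻¹ ≠ kg·m·s⁻¹, so they cannot be added.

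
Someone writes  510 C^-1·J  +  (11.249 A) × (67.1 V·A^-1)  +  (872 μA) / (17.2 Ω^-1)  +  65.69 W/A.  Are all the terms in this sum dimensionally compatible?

Yes

Work out the base dimensions of each:
  510 C^-1·J:  J·C⁻¹ = N·m·(s·A)⁻¹ = kg·m²·s⁻³·A⁻¹
  (11.249 A) × (67.1 V·A^-1):  [A] · [kg·m²·s⁻³·A⁻²] = kg·m²·s⁻³·A⁻¹
  (872 μA) / (17.2 Ω^-1):  [A] / [kg⁻¹·m⁻²·s³·A²] = kg·m²·s⁻³·A⁻¹
  65.69 W/A:  W·A⁻¹ = J·s⁻¹·A⁻¹ = kg·m²·s⁻³·A⁻¹
Every term reduces to kg·m²·s⁻³·A⁻¹.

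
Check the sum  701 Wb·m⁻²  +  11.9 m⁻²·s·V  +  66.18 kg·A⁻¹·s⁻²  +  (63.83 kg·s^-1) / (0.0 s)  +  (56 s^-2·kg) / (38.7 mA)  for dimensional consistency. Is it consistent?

No

Reduce each to base SI dimensions:
  701 Wb·m⁻²:  Wb·m⁻² = V·s·m⁻² = kg·s⁻²·A⁻¹
  11.9 m⁻²·s·V:  V·s·m⁻² = J·C⁻¹·s·m⁻² = kg·s⁻²·A⁻¹
  66.18 kg·A⁻¹·s⁻²:  kg·s⁻²·A⁻¹
  (63.83 kg·s^-1) / (0.0 s):  [kg·s⁻¹] / [s] = kg·s⁻²
  (56 s^-2·kg) / (38.7 mA):  [kg·s⁻²] / [A] = kg·s⁻²·A⁻¹
The terms do not share a single dimension (kg·s⁻² vs kg·s⁻²·A⁻¹).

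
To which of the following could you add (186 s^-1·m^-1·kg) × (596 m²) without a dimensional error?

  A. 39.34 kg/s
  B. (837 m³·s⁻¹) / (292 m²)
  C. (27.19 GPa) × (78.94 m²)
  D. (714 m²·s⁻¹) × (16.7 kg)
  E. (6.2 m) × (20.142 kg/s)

E.

Reference: [kg·m⁻¹·s⁻¹] · [m²] = kg·m·s⁻¹.
Each option:
  A. kg·s⁻¹
  B. [m³·s⁻¹] / [m²] = m·s⁻¹
  C. [kg·m⁻¹·s⁻²] · [m²] = kg·m·s⁻²
  D. [m²·s⁻¹] · [kg] = kg·m²·s⁻¹
  E. [m] · [kg·s⁻¹] = kg·m·s⁻¹  ← same
Only E. matches kg·m·s⁻¹.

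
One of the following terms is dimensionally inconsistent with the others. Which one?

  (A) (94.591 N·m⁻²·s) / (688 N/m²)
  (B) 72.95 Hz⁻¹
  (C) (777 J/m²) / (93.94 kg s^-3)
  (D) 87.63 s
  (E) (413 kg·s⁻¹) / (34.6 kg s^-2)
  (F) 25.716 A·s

(F)

In SI base units:
  (A) [kg·m⁻¹·s⁻¹] / [kg·m⁻¹·s⁻²] = s
  (B) Hz⁻¹ = (s⁻¹)⁻¹ = s
  (C) [kg·s⁻²] / [kg·s⁻³] = s
  (D) s
  (E) [kg·s⁻¹] / [kg·s⁻²] = s
  (F) A·s = s·A
All reduce to s except (F), which is s·A.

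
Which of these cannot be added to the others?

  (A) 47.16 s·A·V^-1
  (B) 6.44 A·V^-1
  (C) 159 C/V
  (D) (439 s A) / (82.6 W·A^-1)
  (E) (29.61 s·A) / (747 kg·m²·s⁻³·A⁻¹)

Work out the base dimensions of each:
  (A) A·s·V⁻¹ = A·s·(J·C⁻¹)⁻¹ = kg⁻¹·m⁻²·s⁴·A²
  (B) A·V⁻¹ = A·(J·C⁻¹)⁻¹ = kg⁻¹·m⁻²·s³·A²
  (C) C·V⁻¹ = s·A·(J·C⁻¹)⁻¹ = kg⁻¹·m⁻²·s⁴·A²
  (D) [s·A] / [kg·m²·s⁻³·A⁻¹] = kg⁻¹·m⁻²·s⁴·A²
  (E) [s·A] / [kg·m²·s⁻³·A⁻¹] = kg⁻¹·m⁻²·s⁴·A²
All reduce to kg⁻¹·m⁻²·s⁴·A² except (B), which is kg⁻¹·m⁻²·s³·A².

(B)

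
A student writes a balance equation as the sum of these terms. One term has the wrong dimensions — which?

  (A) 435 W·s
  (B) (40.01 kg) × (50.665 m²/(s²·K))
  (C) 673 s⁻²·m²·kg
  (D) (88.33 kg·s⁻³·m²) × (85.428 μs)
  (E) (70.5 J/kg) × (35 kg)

(B)

Dimensions:
  (A) W·s = J·s⁻¹·s = kg·m²·s⁻²
  (B) [kg] · [m²·s⁻²·K⁻¹] = kg·m²·s⁻²·K⁻¹
  (C) kg·m²·s⁻²
  (D) [kg·m²·s⁻³] · [s] = kg·m²·s⁻²
  (E) [m²·s⁻²] · [kg] = kg·m²·s⁻²
All reduce to kg·m²·s⁻² except (B), which is kg·m²·s⁻²·K⁻¹.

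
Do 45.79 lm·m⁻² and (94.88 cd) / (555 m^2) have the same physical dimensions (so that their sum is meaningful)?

In SI base units:
  45.79 lm·m⁻²:  lm·m⁻² = cd·m⁻² = m⁻²·cd
  (94.88 cd) / (555 m^2):  [cd] / [m²] = m⁻²·cd
Both are m⁻²·cd, so they have the same dimensions and can be added.

Yes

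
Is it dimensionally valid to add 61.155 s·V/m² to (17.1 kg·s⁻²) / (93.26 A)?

Reduce each to base SI dimensions:
  61.155 s·V/m²:  V·s·m⁻² = J·C⁻¹·s·m⁻² = kg·s⁻²·A⁻¹
  (17.1 kg·s⁻²) / (93.26 A):  [kg·s⁻²] / [A] = kg·s⁻²·A⁻¹
Both are kg·s⁻²·A⁻¹, so they have the same dimensions and can be added.

Yes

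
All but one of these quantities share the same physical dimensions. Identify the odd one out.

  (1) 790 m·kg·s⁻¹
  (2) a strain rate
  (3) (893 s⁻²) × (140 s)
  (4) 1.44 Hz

Expand each in SI base units:
  (1) kg·m·s⁻¹
  (2) [strain rate] = s⁻¹
  (3) [s⁻²] · [s] = s⁻¹
  (4) Hz = s⁻¹
All reduce to s⁻¹ except (1), which is kg·m·s⁻¹.

(1)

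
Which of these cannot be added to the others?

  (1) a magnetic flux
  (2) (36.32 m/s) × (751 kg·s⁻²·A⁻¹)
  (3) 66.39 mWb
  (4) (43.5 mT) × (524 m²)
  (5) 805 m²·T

Expand each in SI base units:
  (1) [magnetic flux] = kg·m²·s⁻²·A⁻¹
  (2) [m·s⁻¹] · [kg·s⁻²·A⁻¹] = kg·m·s⁻³·A⁻¹
  (3) Wb = V·s = kg·m²·s⁻²·A⁻¹
  (4) [kg·s⁻²·A⁻¹] · [m²] = kg·m²·s⁻²·A⁻¹
  (5) T·m² = Wb·m⁻²·m² = kg·m²·s⁻²·A⁻¹
All reduce to kg·m²·s⁻²·A⁻¹ except (2), which is kg·m·s⁻³·A⁻¹.

(2)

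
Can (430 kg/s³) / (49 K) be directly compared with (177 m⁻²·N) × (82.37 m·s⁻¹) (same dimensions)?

No

Work out the base dimensions of each:
  (430 kg/s³) / (49 K):  [kg·s⁻³] / [K] = kg·s⁻³·K⁻¹
  (177 m⁻²·N) × (82.37 m·s⁻¹):  [kg·m⁻¹·s⁻²] · [m·s⁻¹] = kg·s⁻³
kg·s⁻³·K⁻¹ ≠ kg·s⁻³, so they cannot be added.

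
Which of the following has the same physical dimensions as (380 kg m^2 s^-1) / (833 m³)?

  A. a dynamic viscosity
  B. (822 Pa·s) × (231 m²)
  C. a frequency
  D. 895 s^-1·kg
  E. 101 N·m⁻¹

Reference: [kg·m²·s⁻¹] / [m³] = kg·m⁻¹·s⁻¹.
Each option:
  A. [dynamic viscosity] = kg·m⁻¹·s⁻¹  ← same
  B. [kg·m⁻¹·s⁻¹] · [m²] = kg·m·s⁻¹
  C. [frequency] = s⁻¹
  D. kg·s⁻¹
  E. N·m⁻¹ = kg·m·s⁻²·m⁻¹ = kg·s⁻²
Only A. matches kg·m⁻¹·s⁻¹.

A.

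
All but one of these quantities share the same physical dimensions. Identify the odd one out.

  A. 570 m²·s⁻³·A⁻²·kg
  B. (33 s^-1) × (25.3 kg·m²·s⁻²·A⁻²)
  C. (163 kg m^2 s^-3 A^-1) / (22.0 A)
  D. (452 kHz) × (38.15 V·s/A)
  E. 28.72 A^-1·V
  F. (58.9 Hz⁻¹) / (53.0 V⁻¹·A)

Work out the base dimensions of each:
  A. kg·m²·s⁻³·A⁻²
  B. [s⁻¹] · [kg·m²·s⁻²·A⁻²] = kg·m²·s⁻³·A⁻²
  C. [kg·m²·s⁻³·A⁻¹] / [A] = kg·m²·s⁻³·A⁻²
  D. [s⁻¹] · [kg·m²·s⁻²·A⁻²] = kg·m²·s⁻³·A⁻²
  E. V·A⁻¹ = J·C⁻¹·A⁻¹ = kg·m²·s⁻³·A⁻²
  F. [s] / [kg⁻¹·m⁻²·s³·A²] = kg·m²·s⁻²·A⁻²
All reduce to kg·m²·s⁻³·A⁻² except F., which is kg·m²·s⁻²·A⁻².

F.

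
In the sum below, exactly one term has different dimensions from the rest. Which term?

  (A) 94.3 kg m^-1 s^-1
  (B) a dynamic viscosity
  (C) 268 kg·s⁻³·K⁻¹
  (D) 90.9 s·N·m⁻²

(C)

Expand each in SI base units:
  (A) kg·m⁻¹·s⁻¹
  (B) [dynamic viscosity] = kg·m⁻¹·s⁻¹
  (C) kg·s⁻³·K⁻¹
  (D) N·s·m⁻² = kg·m·s⁻²·s·m⁻² = kg·m⁻¹·s⁻¹
All reduce to kg·m⁻¹·s⁻¹ except (C), which is kg·s⁻³·K⁻¹.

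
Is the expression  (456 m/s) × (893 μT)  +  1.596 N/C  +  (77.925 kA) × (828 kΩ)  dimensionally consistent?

Work out the base dimensions of each:
  (456 m/s) × (893 μT):  [m·s⁻¹] · [kg·s⁻²·A⁻¹] = kg·m·s⁻³·A⁻¹
  1.596 N/C:  N·C⁻¹ = kg·m·s⁻²·(s·A)⁻¹ = kg·m·s⁻³·A⁻¹
  (77.925 kA) × (828 kΩ):  [A] · [kg·m²·s⁻³·A⁻²] = kg·m²·s⁻³·A⁻¹
The terms do not share a single dimension (kg·m²·s⁻³·A⁻¹ vs kg·m·s⁻³·A⁻¹).

No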